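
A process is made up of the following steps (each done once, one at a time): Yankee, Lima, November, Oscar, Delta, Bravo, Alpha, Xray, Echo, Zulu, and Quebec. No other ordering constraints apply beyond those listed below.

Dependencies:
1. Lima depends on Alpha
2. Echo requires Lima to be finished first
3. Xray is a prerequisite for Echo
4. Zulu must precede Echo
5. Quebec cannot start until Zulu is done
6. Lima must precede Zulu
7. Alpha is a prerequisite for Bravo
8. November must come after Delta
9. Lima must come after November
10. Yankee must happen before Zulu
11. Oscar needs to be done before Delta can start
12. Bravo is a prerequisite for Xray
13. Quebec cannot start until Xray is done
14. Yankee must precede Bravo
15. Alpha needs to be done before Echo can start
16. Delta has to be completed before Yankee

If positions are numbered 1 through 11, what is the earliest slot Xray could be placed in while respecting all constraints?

The steps that are forced before Xray, directly or transitively, are Yankee, Oscar, Delta, Bravo, Alpha. That's 5 steps.
With 5 mandatory predecessors, the earliest Xray can sit is position 5+1 = 6, and placing just those 5 first achieves it.

6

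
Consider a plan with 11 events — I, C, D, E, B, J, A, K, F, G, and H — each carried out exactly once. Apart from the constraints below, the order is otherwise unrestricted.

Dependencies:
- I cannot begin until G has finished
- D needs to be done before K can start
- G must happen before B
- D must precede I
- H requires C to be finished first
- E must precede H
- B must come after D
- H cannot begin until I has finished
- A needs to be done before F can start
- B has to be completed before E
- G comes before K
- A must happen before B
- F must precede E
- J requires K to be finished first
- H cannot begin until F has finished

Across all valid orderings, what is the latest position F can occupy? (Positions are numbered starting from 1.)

9

The events that are forced after F, directly or by a chain of constraints, are E, H. That's 2 events.
So at least 2 events follow F, putting F no later than position 9. That position is achievable by scheduling everything else first.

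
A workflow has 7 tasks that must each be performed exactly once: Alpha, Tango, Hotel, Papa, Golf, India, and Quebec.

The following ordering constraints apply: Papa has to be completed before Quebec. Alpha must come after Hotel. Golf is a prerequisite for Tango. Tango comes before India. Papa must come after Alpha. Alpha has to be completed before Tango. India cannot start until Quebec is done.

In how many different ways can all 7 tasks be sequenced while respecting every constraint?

The tasks with no prerequisites are Hotel, Golf; any of them can be placed first.
Systematically extending each partial ordering one task at a time and counting, there are 12 complete orderings.

12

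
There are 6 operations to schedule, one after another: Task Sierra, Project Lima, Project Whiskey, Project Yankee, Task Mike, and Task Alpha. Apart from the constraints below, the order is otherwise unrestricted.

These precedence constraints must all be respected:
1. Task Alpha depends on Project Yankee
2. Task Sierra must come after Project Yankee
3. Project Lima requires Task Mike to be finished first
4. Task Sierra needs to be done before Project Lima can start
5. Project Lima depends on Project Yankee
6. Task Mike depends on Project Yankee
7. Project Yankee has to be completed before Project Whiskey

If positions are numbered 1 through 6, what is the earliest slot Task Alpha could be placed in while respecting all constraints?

2

Working backwards through the constraints from Task Alpha, its only required predecessor is Project Yankee.
So at minimum 1 operation comes before Task Alpha, putting Task Alpha no earlier than position 2. That position is achievable by scheduling exactly that predecessor first.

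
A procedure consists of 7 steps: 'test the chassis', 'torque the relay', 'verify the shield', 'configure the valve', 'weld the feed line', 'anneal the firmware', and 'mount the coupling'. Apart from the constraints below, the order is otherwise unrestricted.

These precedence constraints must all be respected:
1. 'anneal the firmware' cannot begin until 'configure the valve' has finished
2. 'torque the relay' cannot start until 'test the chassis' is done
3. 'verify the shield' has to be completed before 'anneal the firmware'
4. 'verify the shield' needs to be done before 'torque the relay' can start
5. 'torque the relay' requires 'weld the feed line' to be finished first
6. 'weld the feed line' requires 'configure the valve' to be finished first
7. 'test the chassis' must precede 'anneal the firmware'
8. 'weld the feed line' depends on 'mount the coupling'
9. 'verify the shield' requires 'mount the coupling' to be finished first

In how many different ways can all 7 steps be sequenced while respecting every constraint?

The steps with no prerequisites are 'test the chassis', 'configure the valve', 'mount the coupling'; any of them can be placed first.
Enumerating by repeatedly choosing an available step (one whose prerequisites are all placed) gives 62 distinct complete orderings.

62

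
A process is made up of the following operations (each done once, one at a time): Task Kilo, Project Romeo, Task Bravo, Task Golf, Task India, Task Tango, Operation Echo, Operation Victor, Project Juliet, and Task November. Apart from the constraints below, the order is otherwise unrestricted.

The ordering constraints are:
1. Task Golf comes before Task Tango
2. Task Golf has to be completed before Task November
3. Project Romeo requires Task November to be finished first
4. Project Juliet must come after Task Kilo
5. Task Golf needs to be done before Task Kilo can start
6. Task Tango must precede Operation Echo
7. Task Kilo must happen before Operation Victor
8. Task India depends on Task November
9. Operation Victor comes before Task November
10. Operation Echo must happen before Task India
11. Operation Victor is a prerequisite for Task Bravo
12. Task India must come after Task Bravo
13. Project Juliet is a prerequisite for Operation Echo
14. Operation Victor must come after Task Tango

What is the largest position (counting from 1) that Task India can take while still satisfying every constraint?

Task India has no required successors, so nothing stops it from going last (position 10).

10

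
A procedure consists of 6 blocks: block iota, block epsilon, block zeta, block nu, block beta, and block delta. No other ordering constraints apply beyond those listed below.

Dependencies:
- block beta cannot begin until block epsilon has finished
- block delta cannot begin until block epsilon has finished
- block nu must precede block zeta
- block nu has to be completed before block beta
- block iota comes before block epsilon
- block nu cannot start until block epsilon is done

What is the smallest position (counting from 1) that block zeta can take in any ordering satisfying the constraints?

Every block that must precede block zeta has to come before it. Tracing all chains that end at block zeta, those blocks are: block iota, block epsilon, block nu — 3 in total.
So at minimum 3 blocks come before block zeta, putting block zeta no earlier than position 4. That position is achievable by scheduling exactly those predecessors first.

4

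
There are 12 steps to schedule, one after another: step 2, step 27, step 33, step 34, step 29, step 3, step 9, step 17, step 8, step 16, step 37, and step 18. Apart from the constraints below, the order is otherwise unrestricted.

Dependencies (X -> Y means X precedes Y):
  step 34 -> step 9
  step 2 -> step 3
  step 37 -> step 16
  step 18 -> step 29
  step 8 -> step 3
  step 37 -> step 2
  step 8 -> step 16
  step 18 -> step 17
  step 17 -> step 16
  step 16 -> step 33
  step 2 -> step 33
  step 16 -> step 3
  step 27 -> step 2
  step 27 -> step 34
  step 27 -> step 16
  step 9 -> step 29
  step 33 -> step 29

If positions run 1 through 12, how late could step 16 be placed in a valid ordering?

9

Following every chain forward from step 16, the steps that must come later are step 33, step 29, step 3 — 3 of them.
With 3 mandatory successors out of 12 steps total, the latest slot for step 16 is 12−3 = 9, and it's reachable by doing all non-successors before step 16.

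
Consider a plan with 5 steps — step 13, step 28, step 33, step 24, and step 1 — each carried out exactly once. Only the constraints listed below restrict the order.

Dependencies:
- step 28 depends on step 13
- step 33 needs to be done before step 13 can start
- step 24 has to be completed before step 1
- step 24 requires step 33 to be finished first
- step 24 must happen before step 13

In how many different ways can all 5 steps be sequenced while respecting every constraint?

3

Only step 33 has no prerequisites, so it must go first.
Enumerating by repeatedly choosing an available step (one whose prerequisites are all placed) gives 3 distinct complete orderings.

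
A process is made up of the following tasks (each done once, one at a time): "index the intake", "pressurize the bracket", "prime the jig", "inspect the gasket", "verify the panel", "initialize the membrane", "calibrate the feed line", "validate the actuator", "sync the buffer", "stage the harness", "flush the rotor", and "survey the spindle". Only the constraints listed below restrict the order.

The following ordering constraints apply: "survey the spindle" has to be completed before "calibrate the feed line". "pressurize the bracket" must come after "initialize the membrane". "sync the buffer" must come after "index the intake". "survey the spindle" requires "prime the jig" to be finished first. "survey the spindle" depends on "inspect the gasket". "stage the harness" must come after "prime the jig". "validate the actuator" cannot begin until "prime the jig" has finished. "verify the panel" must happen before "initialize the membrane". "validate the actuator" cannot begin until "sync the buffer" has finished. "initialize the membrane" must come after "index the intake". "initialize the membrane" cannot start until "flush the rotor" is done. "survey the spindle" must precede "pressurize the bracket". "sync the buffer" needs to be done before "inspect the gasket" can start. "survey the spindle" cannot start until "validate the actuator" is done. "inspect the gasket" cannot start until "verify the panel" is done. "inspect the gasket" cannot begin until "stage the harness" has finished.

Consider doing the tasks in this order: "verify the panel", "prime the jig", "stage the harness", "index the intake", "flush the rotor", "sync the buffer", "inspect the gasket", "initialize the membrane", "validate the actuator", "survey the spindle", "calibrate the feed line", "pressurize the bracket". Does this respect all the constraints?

Yes

Every stated constraint is respected: "prime the jig" sits at position 2, ahead of "survey the spindle" at position 10, and each of the other listed pairs likewise has the predecessor earlier in the sequence.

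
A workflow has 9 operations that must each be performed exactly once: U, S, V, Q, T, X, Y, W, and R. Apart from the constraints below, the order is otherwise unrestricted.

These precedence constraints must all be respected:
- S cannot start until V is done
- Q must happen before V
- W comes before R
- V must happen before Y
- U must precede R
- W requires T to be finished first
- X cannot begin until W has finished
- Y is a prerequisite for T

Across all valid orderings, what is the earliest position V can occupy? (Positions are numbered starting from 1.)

2

Working backwards through the constraints from V, its only required predecessor is Q.
With 1 mandatory predecessor, the earliest V can sit is position 1+1 = 2, and placing just that one first achieves it.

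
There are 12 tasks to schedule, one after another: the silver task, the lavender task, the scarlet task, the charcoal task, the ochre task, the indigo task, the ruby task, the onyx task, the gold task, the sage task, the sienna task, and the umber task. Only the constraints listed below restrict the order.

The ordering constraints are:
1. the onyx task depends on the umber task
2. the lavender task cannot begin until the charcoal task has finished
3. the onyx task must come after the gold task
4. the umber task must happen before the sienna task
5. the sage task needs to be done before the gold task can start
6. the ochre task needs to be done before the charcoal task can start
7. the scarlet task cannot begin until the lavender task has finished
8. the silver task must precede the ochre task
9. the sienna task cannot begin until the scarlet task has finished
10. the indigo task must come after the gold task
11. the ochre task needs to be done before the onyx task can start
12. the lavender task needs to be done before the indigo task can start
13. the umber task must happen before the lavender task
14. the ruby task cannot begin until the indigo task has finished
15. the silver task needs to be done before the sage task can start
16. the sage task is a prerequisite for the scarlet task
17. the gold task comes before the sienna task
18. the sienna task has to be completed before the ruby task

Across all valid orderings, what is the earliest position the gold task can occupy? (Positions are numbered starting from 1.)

Working backwards through the constraints from the gold task, its full set of required predecessors is the silver task, the sage task — 2 of them.
With 2 mandatory predecessors, the earliest the gold task can sit is position 2+1 = 3, and placing just those 2 first achieves it.

3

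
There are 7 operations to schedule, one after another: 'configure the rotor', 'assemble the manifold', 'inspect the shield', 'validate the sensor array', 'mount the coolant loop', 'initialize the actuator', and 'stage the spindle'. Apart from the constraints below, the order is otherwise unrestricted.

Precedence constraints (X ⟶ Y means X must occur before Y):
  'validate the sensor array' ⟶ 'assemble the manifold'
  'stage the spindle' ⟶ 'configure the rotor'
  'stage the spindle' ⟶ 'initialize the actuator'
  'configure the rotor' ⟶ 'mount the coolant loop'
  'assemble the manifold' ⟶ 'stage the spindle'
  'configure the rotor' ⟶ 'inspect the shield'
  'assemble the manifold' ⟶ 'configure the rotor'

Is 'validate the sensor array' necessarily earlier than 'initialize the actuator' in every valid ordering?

Yes

Tracing the constraints gives a chain: 'validate the sensor array' → 'assemble the manifold' → 'stage the spindle' → 'initialize the actuator'.
Hence 'validate the sensor array' necessarily comes before 'initialize the actuator'.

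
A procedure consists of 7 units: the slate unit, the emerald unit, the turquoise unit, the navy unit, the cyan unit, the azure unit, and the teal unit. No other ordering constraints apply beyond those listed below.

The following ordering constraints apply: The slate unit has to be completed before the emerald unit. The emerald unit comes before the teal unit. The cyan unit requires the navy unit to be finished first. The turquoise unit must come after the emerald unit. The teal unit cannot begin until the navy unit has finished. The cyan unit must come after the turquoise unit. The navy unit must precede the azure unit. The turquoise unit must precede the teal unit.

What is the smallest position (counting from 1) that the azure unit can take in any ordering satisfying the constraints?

2

The only unit forced before the azure unit (directly or transitively) is the navy unit.
So at minimum 1 unit comes before the azure unit, putting the azure unit no earlier than position 2. That position is achievable by scheduling exactly that predecessor first.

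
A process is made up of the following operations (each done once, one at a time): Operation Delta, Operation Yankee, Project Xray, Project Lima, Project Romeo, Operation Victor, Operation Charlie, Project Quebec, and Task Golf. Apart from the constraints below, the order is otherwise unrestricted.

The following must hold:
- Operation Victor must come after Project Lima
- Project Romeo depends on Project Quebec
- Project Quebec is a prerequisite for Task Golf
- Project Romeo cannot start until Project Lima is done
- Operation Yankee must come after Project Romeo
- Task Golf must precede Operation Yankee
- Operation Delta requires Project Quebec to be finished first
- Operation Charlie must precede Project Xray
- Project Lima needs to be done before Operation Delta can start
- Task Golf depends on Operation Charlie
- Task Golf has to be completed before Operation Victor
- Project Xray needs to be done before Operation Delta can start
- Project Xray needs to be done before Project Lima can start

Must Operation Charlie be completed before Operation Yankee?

Tracing the constraints gives a chain: Operation Charlie → Task Golf → Operation Yankee.
Hence Operation Charlie necessarily comes before Operation Yankee.

Yes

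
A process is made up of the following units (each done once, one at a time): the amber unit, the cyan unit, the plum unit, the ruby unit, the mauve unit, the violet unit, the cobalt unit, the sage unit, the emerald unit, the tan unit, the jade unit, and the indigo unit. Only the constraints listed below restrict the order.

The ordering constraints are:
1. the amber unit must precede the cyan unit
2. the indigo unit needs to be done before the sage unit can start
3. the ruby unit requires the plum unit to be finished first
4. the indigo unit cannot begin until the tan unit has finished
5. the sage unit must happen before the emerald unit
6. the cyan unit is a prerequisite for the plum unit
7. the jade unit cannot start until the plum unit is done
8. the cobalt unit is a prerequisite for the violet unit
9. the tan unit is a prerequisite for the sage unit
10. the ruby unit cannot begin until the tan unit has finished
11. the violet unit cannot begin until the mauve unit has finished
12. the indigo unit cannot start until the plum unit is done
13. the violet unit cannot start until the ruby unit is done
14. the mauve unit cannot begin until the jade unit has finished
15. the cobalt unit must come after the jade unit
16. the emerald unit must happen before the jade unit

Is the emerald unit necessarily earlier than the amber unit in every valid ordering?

No

There is a chain the amber unit → the cyan unit → the plum unit → the indigo unit → the sage unit → the emerald unit, which puts the amber unit before the emerald unit.
So the emerald unit never precedes the amber unit.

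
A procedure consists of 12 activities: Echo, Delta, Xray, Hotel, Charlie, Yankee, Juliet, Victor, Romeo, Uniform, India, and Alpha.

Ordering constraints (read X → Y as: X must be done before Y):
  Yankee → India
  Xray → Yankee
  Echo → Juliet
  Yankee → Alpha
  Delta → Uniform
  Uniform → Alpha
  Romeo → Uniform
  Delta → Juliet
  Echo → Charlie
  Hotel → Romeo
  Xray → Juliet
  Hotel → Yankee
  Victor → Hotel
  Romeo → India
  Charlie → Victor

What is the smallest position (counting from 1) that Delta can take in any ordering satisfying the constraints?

1

Nothing is required before Delta; it can be the very first activity.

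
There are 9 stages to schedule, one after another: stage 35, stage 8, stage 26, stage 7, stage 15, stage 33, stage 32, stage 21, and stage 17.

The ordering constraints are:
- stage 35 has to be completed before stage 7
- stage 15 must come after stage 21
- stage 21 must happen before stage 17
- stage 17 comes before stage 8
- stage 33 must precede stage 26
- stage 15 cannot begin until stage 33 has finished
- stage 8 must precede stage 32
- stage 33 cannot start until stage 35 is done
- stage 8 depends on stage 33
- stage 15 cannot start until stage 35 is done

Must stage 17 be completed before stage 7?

No

No chain of constraints connects stage 17 to stage 7 in either direction.
So stage 17 can come before stage 7 or after — it is not forced.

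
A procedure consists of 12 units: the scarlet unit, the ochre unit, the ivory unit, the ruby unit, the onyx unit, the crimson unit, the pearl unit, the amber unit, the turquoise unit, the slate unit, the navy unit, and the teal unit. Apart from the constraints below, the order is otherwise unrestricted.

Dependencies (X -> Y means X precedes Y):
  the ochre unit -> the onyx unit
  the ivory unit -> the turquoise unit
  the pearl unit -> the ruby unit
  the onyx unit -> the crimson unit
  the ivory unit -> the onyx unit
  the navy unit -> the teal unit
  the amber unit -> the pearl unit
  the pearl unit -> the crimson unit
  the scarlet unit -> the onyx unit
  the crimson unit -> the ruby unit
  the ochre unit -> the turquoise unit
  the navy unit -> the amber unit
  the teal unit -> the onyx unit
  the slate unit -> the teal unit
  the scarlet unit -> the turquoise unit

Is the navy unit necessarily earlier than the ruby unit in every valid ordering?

Yes

There is a constraint chain the navy unit → the amber unit → the pearl unit → the ruby unit.
That forces the navy unit before the ruby unit in every valid schedule.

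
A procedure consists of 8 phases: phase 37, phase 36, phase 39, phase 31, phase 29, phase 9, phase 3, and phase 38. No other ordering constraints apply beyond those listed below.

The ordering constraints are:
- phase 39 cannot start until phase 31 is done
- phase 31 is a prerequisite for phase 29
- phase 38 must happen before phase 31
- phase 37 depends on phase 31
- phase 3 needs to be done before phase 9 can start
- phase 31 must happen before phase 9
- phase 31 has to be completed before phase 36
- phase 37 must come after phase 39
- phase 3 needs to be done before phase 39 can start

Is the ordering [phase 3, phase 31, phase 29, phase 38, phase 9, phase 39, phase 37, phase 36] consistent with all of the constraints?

No

The sequence places phase 31 ahead of phase 38.
Since phase 38 is required before phase 31, the ordering is invalid.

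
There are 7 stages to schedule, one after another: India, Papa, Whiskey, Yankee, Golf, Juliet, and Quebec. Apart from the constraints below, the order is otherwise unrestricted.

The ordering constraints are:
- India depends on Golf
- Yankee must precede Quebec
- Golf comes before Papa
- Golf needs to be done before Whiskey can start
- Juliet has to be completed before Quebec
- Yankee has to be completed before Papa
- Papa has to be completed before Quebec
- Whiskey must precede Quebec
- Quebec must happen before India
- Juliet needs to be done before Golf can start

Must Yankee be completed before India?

Following the dependencies: Yankee → Quebec → India.
Hence Yankee necessarily comes before India.

Yes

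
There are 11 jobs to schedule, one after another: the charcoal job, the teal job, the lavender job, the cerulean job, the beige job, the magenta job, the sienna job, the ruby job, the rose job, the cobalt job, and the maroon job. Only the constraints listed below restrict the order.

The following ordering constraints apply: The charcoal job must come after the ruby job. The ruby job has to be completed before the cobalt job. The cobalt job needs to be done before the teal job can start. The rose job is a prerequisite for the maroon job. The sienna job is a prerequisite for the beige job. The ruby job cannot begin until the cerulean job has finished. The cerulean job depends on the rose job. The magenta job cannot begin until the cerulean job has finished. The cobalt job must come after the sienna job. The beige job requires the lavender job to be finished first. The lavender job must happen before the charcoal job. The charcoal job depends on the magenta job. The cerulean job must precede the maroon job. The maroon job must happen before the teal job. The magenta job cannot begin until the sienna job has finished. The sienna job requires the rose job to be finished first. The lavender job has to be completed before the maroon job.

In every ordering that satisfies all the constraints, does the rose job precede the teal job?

Yes

There is a constraint chain the rose job → the maroon job → the teal job.
Hence the rose job necessarily comes before the teal job.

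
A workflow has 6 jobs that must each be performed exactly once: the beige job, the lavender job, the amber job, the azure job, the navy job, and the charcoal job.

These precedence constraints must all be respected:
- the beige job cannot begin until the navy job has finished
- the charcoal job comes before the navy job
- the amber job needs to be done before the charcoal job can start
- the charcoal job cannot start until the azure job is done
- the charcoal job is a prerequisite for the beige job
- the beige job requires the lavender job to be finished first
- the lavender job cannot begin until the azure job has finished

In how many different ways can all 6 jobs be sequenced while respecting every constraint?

7

2 jobs have no prerequisites (the amber job, the azure job), so any of them could come first.
Counting all ways to extend the partial order to a total order gives 7.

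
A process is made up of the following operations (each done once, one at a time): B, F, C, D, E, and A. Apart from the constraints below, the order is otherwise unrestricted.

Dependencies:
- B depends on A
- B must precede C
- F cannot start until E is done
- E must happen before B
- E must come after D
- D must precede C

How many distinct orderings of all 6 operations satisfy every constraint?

10

2 operations have no prerequisites (D, A), so any of them could come first.
Systematically extending each partial ordering one operation at a time and counting, there are 10 complete orderings.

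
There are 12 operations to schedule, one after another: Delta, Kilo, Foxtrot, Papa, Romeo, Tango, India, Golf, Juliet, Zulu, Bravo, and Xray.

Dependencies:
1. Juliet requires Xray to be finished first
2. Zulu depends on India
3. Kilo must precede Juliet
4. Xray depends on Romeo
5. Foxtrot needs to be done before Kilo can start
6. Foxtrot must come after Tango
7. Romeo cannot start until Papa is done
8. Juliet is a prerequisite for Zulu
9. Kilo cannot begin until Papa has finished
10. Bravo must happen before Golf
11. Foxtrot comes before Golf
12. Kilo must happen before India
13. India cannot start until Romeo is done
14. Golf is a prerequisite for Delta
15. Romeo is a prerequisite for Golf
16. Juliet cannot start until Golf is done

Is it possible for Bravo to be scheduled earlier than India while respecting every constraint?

No chain of constraints runs from India to Bravo, so India is not required to come first.
That means at least one valid schedule has Bravo before India.

Yes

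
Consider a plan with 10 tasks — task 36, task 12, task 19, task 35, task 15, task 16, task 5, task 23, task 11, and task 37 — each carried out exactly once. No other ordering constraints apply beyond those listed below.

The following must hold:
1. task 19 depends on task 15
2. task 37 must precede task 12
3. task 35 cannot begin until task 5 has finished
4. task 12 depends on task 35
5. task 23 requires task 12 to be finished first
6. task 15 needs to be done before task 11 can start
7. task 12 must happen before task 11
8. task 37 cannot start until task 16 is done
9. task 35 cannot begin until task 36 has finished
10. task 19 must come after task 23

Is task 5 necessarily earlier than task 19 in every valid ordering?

Tracing the constraints gives a chain: task 5 → task 35 → task 12 → task 23 → task 19.
So task 5 must precede task 19 in any valid ordering.

Yes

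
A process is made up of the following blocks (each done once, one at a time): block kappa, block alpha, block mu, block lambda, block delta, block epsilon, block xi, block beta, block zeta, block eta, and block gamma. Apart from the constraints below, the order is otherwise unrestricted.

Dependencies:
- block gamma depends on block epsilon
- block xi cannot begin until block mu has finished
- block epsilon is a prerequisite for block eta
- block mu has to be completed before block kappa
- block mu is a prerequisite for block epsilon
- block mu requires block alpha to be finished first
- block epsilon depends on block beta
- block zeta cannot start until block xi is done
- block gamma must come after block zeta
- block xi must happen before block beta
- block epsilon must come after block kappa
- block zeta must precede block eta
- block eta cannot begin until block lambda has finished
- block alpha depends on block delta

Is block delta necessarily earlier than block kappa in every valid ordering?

Yes

There is a constraint chain block delta → block alpha → block mu → block kappa.
Hence block delta necessarily comes before block kappa.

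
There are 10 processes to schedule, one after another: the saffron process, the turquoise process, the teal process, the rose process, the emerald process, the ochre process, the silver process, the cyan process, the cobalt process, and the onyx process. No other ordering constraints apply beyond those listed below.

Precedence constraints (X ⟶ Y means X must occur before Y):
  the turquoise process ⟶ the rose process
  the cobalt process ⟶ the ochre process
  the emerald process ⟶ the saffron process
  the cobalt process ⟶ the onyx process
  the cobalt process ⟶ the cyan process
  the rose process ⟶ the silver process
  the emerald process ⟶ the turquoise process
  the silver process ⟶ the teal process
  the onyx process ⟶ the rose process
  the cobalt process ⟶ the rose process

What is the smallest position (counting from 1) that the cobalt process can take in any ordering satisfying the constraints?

Nothing is required before the cobalt process; it can be the very first process.

1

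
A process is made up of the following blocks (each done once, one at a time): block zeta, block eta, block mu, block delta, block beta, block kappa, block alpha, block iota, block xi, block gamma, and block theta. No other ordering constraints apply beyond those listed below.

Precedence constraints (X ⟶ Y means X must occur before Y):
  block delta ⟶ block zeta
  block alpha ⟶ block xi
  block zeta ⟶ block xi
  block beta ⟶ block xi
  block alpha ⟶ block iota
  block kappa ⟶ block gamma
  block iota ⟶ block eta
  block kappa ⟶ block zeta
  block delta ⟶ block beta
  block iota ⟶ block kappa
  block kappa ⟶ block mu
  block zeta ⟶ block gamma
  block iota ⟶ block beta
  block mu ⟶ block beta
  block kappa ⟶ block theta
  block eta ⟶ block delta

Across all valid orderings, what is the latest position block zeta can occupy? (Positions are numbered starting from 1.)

9

The blocks that are forced after block zeta, directly or by a chain of constraints, are block xi, block gamma. That's 2 blocks.
With 2 mandatory successors out of 11 blocks total, the latest slot for block zeta is 11−2 = 9, and it's reachable by doing all non-successors before block zeta.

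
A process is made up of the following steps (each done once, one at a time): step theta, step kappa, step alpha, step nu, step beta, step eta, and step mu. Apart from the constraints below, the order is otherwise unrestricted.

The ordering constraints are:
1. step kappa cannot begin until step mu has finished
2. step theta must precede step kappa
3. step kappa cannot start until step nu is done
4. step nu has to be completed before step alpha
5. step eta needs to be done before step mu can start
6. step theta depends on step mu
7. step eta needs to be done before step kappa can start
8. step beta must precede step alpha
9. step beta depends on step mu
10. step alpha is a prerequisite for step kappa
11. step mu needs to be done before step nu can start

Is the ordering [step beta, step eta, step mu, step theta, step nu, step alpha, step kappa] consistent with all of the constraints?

The sequence places step beta ahead of step mu.
But one of the constraints requires step mu before step beta, so this ordering violates it.

No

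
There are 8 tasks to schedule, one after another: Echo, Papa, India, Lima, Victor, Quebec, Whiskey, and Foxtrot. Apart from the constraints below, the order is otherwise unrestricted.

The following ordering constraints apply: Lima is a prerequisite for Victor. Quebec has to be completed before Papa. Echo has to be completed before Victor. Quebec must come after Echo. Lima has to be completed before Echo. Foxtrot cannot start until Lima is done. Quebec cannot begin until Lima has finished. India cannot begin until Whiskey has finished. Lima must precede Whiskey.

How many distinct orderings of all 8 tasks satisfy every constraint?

315

Only Lima has no prerequisites, so it must go first.
Counting all ways to extend the partial order to a total order gives 315.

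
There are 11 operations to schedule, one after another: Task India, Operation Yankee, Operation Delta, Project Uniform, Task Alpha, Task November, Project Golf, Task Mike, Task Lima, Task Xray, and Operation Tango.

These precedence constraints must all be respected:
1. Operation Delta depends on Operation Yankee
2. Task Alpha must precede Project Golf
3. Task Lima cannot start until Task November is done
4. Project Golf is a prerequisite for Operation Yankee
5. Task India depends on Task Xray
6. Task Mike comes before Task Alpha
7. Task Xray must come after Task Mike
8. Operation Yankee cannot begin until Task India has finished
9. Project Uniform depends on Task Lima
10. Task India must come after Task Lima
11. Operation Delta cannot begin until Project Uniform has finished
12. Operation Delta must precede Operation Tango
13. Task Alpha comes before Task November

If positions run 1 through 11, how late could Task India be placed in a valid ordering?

8

Every operation that must follow Task India has to come after it. Tracing all chains starting from Task India, those operations are: Operation Yankee, Operation Delta, Operation Tango — 3 in total.
With 3 mandatory successors out of 11 operations total, the latest slot for Task India is 11−3 = 8, and it's reachable by doing all non-successors before Task India.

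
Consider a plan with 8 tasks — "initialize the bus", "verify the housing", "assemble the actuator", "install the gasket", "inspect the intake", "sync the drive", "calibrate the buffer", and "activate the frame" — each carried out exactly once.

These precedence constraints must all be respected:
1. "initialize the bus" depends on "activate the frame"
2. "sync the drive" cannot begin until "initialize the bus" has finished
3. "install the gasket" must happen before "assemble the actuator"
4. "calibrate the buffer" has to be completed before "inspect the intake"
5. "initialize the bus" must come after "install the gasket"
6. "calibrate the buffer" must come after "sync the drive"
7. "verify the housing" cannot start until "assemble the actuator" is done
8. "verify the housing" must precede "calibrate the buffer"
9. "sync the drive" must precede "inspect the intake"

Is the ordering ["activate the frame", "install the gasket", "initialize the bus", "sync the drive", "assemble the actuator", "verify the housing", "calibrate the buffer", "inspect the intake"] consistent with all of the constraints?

Yes

Checking each listed constraint against this order: for instance, "sync the drive" is in position 4 and "inspect the intake" in position 8, so that constraint holds — and the remaining constraints check out the same way.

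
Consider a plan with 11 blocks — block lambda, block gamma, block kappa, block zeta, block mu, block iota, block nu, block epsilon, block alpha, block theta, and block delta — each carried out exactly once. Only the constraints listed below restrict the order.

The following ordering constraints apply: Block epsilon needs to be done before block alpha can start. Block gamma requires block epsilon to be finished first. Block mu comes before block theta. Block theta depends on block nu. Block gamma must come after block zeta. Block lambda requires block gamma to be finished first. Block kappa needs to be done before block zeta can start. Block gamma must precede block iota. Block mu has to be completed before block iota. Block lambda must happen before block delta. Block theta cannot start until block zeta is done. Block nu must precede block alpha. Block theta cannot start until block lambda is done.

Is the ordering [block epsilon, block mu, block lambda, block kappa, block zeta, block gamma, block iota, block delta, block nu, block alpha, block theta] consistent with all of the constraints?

No

Here block gamma comes after block lambda.
But one of the constraints requires block gamma before block lambda, so this ordering violates it.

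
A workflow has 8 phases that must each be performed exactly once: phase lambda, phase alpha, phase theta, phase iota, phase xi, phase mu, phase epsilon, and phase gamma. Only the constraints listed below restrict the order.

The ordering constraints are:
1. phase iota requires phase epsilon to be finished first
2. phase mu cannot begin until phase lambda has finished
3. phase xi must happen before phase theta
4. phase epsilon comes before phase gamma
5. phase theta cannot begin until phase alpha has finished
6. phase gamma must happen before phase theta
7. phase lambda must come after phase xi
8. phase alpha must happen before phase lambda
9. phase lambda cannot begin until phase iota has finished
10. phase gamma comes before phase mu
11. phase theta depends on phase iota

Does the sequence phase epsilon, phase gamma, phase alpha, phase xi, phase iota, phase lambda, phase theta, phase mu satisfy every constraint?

Yes

Going through the constraints one by one, each required predecessor appears earlier in the sequence than its dependent — e.g. phase gamma (position 2) is before phase mu (position 8), as required.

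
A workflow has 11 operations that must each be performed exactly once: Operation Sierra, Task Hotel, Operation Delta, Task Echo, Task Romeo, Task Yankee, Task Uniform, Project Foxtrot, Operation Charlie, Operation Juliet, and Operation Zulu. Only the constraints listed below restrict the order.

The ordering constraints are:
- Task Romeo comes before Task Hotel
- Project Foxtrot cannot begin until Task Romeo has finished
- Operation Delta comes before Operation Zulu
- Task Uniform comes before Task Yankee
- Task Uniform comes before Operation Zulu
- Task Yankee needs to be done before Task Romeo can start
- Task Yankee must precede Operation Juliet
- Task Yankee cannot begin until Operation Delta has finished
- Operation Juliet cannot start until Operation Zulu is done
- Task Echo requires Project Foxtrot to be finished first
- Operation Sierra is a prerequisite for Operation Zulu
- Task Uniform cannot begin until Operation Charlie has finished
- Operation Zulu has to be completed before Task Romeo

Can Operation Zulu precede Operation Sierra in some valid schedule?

No

Following Operation Sierra → Operation Zulu, Operation Sierra must precede Operation Zulu in every valid ordering.
Hence Operation Zulu can never be scheduled before Operation Sierra.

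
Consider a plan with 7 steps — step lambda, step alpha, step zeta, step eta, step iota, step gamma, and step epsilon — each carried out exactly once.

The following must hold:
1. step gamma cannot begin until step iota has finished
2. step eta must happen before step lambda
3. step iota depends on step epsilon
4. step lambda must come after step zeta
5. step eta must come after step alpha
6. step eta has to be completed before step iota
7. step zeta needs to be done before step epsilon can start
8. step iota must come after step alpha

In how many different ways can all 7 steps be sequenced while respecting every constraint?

21

2 steps have no prerequisites (step alpha, step zeta), so any of them could come first.
Enumerating by repeatedly choosing an available step (one whose prerequisites are all placed) gives 21 distinct complete orderings.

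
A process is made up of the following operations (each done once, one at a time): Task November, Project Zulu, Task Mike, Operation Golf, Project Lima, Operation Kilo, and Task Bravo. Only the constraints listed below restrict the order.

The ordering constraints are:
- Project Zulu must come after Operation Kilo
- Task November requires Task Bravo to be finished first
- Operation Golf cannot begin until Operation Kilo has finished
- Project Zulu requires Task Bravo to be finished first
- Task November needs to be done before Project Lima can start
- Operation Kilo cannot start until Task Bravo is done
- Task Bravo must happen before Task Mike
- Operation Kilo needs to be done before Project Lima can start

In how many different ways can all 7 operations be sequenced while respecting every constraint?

Only Task Bravo has no prerequisites, so it must go first.
Systematically extending each partial ordering one operation at a time and counting, there are 108 complete orderings.

108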